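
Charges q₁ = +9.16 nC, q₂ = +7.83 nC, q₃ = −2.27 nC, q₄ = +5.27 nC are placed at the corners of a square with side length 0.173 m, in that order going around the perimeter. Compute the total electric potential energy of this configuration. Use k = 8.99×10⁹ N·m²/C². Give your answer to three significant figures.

5.44×10⁻⁶ J

The assembly work is the sum of pairwise potential energies, U = Σ_{i<j} kqᵢqⱼ/rᵢⱼ.
The four side pairs have separation 0.173 m and the two diagonal pairs 0.245 m.
Summing all 6 pair terms gives U = 5.44×10⁻⁶ J.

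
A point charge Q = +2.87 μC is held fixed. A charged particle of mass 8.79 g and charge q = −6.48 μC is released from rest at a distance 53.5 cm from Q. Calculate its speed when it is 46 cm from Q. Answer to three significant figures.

3.40 m/s

Only the electrostatic force acts, so mechanical energy is conserved: ½mv² = U₁ − U₂ = kQq(1/r₁ − 1/r₂).
U₁ − U₂ = (8.99×10⁹ N·m²/C²)(2.87×10⁻⁶ C)(-6.48×10⁻⁶ C)(1/0.535 − 1/0.460) = 0.0510 J.
v = √(2·0.0510/8.79×10⁻³) = 3.40 m/s.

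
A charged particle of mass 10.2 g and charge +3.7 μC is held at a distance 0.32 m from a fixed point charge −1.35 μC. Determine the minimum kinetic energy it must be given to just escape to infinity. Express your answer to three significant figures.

0.140 J

To just escape, total mechanical energy must reach zero at infinity: ½mv²_min + U = 0, so ½mv²_min = −U = |kQq|/r.
|U| = |kQq|/r = (8.99×10⁹ N·m²/C²)(1.35×10⁻⁶)(3.70×10⁻⁶)/(0.320) = 0.140 J.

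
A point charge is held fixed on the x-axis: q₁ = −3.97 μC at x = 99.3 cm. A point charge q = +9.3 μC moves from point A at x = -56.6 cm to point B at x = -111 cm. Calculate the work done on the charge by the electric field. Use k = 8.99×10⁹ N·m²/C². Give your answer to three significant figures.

The work done by the electric force is W_field = −ΔU = −q(V_B − V_A) = q(V_A − V_B).
At A: distance to the source charge is 1.56 m; V_A = kq₁/r = -2.29×10⁴ V.
At B: distance to the source charge is 2.10 m; V_B = kq₁/r = -1.70×10⁴ V.
ΔV = V_B − V_A = 5920 V.
W_field = −qΔV = −(9.30×10⁻⁶ C)(5920 V) = -0.0551 J.

-0.0551 J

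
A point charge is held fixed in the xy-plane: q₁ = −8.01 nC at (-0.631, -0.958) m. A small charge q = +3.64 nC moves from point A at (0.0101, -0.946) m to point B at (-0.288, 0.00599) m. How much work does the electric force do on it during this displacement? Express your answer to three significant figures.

The work done by the electric force is W_field = −ΔU = −q(V_B − V_A) = q(V_A − V_B).
At A: distance to the source charge is 0.641 m; V_A = kq₁/r = -112 V.
At B: distance to the source charge is 1.02 m; V_B = kq₁/r = -70.4 V.
ΔV = V_B − V_A = 41.9 V.
W_field = −qΔV = −(3.64×10⁻⁹ C)(41.9 V) = -1.53×10⁻⁷ J.

-1.53×10⁻⁷ J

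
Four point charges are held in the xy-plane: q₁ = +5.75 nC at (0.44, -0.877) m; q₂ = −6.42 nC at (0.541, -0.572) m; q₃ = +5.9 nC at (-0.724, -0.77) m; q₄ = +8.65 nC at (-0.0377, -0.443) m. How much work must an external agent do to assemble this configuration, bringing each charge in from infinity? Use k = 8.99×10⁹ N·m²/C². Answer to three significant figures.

-5.84×10⁻⁷ J

The assembly work is the sum of pairwise potential energies, U = Σ_{i<j} kqᵢqⱼ/rᵢⱼ.
Pair separations: r₁₂ = 0.321 m, r₁₃ = 1.17 m, r₁₄ = 0.645 m, r₂₃ = 1.28 m, r₂₄ = 0.593 m, r₃₄ = 0.760 m.
Summing all 6 pair terms gives U = -5.84×10⁻⁷ J.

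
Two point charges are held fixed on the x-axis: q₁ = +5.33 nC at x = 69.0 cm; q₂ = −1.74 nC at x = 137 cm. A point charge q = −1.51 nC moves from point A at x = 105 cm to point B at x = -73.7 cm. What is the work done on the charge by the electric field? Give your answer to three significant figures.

-8.77×10⁻⁸ J

The work done by the electric force is W_field = −ΔU = −q(V_B − V_A) = q(V_A − V_B).
At A: distances to the source charges are 0.360 m, 0.320 m; V_A = Σ kqᵢ/rᵢ = 84.2 V.
At B: distances to the source charges are 1.43 m, 2.11 m; V_B = Σ kqᵢ/rᵢ = 26.2 V.
ΔV = V_B − V_A = -58.1 V.
W_field = −qΔV = −(-1.51×10⁻⁹ C)(-58.1 V) = -8.77×10⁻⁸ J.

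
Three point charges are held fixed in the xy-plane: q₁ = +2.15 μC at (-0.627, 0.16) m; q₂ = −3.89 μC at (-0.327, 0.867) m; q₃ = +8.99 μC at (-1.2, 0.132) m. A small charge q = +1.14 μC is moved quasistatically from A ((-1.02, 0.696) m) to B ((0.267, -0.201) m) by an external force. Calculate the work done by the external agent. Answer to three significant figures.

-0.0814 J

For quasistatic motion the external work equals the change in potential energy: W_ext = qΔV = q(V_B − V_A).
At A: distances to the source charges are 0.665 m, 0.714 m, 0.592 m; V_A = Σ kqᵢ/rᵢ = 1.17×10⁵ V.
At B: distances to the source charges are 0.964 m, 1.22 m, 1.50 m; V_B = Σ kqᵢ/rᵢ = 4.52×10⁴ V.
ΔV = V_B − V_A = -7.14×10⁴ V.
W_ext = qΔV = (1.14×10⁻⁶ C)(-7.14×10⁴ V) = -0.0814 J.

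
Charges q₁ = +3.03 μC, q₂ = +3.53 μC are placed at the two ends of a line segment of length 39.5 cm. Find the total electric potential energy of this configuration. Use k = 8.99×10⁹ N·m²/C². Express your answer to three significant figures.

0.243 J

The assembly work is the sum of pairwise potential energies, U = Σ_{i<j} kqᵢqⱼ/rᵢⱼ.
The separation is r = 0.395 m.
U = (0.243) = 0.243 J.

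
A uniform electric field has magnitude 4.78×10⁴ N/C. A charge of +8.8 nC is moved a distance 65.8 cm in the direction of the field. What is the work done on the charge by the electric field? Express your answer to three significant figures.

The potential change for a displacement 65.8 cm in the direction of the field is ΔV = −Ed = -3.15×10⁴ V.
W_field = −qΔV = 2.77×10⁻⁴ J.

2.77×10⁻⁴ J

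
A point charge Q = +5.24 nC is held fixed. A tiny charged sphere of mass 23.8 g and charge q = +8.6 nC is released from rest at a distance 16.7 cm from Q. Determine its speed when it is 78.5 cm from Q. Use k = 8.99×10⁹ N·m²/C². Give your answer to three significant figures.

0.0127 m/s

Only the electrostatic force acts, so mechanical energy is conserved: ½mv² = U₁ − U₂ = kQq(1/r₁ − 1/r₂).
U₁ − U₂ = (8.99×10⁹ N·m²/C²)(5.24×10⁻⁹ C)(8.60×10⁻⁹ C)(1/0.167 − 1/0.785) = 1.91×10⁻⁶ J.
v = √(2·1.91×10⁻⁶/0.0238) = 0.0127 m/s.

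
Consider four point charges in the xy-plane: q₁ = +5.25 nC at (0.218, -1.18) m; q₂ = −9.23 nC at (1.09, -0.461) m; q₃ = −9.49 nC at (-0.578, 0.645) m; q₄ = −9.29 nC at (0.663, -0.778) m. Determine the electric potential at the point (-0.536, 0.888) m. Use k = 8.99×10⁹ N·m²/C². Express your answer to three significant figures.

-404 V

The total potential is the scalar sum of each charge's contribution, V = Σ kqᵢ/rᵢ.
Distances from the field point to each charge: r₁ = 2.20 m, r₂ = 2.11 m, r₃ = 0.247 m, r₄ = 2.05 m.
V = k[(5.25×10⁻⁹)/(2.20) + (-9.23×10⁻⁹)/(2.11) + (-9.49×10⁻⁹)/(0.247) + (-9.29×10⁻⁹)/(2.05)] = -404 V.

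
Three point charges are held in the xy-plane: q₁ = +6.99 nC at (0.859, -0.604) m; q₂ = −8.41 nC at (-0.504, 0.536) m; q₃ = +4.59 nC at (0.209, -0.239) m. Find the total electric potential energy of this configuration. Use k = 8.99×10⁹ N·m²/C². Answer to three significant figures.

The assembly work is the sum of pairwise potential energies, U = Σ_{i<j} kqᵢqⱼ/rᵢⱼ.
Pair separations: r₁₂ = 1.78 m, r₁₃ = 0.745 m, r₂₃ = 1.05 m.
U = (-2.97×10⁻⁷) + (3.87×10⁻⁷) + (-3.30×10⁻⁷) = -2.40×10⁻⁷ J.

-2.40×10⁻⁷ J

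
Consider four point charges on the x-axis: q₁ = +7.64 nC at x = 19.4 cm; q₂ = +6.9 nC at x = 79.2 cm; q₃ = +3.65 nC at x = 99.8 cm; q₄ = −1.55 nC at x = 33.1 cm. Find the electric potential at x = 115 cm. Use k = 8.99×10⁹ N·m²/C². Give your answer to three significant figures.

The total potential is the scalar sum of each charge's contribution, V = Σ kqᵢ/rᵢ.
Distances from the field point to each charge: r₁ = 0.956 m, r₂ = 0.358 m, r₃ = 0.152 m, r₄ = 0.819 m.
V = k[(7.64×10⁻⁹)/(0.956) + (6.90×10⁻⁹)/(0.358) + (3.65×10⁻⁹)/(0.152) + (-1.55×10⁻⁹)/(0.819)] = 444 V.

444 V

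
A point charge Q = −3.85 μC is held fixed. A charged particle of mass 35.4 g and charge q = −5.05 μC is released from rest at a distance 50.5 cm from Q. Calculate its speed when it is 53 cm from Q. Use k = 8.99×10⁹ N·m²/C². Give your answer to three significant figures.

Only the electrostatic force acts, so mechanical energy is conserved: ½mv² = U₁ − U₂ = kQq(1/r₁ − 1/r₂).
U₁ − U₂ = (8.99×10⁹ N·m²/C²)(-3.85×10⁻⁶ C)(-5.05×10⁻⁶ C)(1/0.505 − 1/0.530) = 0.0163 J.
v = √(2·0.0163/0.0354) = 0.960 m/s.

0.960 m/s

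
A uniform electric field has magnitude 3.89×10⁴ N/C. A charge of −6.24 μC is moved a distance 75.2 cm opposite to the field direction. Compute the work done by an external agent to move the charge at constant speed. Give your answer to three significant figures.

-0.183 J

The potential change for a displacement 75.2 cm opposite to the field direction is ΔV = +Ed = 2.93×10⁴ V.
W_ext = qΔV = -0.183 J.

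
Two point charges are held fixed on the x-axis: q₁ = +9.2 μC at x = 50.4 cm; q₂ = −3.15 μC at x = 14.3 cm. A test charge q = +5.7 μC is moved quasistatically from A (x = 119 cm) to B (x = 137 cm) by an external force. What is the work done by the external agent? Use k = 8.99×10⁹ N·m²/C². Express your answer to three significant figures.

-0.120 J

For quasistatic motion the external work equals the change in potential energy: W_ext = qΔV = q(V_B − V_A).
At A: distances to the source charges are 0.686 m, 1.05 m; V_A = Σ kqᵢ/rᵢ = 9.35×10⁴ V.
At B: distances to the source charges are 0.866 m, 1.23 m; V_B = Σ kqᵢ/rᵢ = 7.24×10⁴ V.
ΔV = V_B − V_A = -2.11×10⁴ V.
W_ext = qΔV = (5.70×10⁻⁶ C)(-2.11×10⁴ V) = -0.120 J.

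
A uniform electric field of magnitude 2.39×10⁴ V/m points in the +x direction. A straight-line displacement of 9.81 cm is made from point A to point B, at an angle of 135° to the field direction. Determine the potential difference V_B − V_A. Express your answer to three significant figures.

1660 V

Only the component of displacement along E changes the potential: ΔV = −E·d·cosθ.
ΔV = −(2.39×10⁴ V/m)(0.0981 m)cos135° = 1660 V.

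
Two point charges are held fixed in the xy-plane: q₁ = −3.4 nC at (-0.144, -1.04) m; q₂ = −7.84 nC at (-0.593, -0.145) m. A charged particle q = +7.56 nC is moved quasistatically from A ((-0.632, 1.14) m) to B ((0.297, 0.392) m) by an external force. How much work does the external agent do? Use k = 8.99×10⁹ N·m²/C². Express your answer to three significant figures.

For quasistatic motion the external work equals the change in potential energy: W_ext = qΔV = q(V_B − V_A).
At A: distances to the source charges are 2.23 m, 1.29 m; V_A = Σ kqᵢ/rᵢ = -68.5 V.
At B: distances to the source charges are 1.50 m, 1.04 m; V_B = Σ kqᵢ/rᵢ = -88.2 V.
ΔV = V_B − V_A = -19.7 V.
W_ext = qΔV = (7.56×10⁻⁹ C)(-19.7 V) = -1.49×10⁻⁷ J.

-1.49×10⁻⁷ J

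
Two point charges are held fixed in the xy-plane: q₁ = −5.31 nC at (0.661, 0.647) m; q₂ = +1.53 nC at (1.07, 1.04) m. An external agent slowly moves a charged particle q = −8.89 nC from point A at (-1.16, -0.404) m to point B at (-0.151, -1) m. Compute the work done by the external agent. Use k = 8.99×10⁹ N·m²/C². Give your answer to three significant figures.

2.39×10⁻⁸ J

For quasistatic motion the external work equals the change in potential energy: W_ext = qΔV = q(V_B − V_A).
At A: distances to the source charges are 2.10 m, 2.66 m; V_A = Σ kqᵢ/rᵢ = -17.5 V.
At B: distances to the source charges are 1.84 m, 2.38 m; V_B = Σ kqᵢ/rᵢ = -20.2 V.
ΔV = V_B − V_A = -2.68 V.
W_ext = qΔV = (-8.89×10⁻⁹ C)(-2.68 V) = 2.39×10⁻⁸ J.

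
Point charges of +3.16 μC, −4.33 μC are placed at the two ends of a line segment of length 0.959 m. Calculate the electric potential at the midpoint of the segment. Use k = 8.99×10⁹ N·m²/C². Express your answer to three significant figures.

-2.19×10⁴ V

The total potential is the scalar sum of each charge's contribution, V = Σ kqᵢ/rᵢ.
Each charge is 0.479 m from the midpoint.
V = k[(3.16×10⁻⁶)/(0.479) + (-4.33×10⁻⁶)/(0.479)] = -2.19×10⁴ V.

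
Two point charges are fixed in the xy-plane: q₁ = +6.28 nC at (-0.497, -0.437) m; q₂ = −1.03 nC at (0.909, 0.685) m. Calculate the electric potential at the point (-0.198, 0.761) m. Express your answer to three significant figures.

The total potential is the scalar sum of each charge's contribution, V = Σ kqᵢ/rᵢ.
Distances from the field point to each charge: r₁ = 1.23 m, r₂ = 1.11 m.
V = k[(6.28×10⁻⁹)/(1.23) + (-1.03×10⁻⁹)/(1.11)] = 37.4 V.

37.4 V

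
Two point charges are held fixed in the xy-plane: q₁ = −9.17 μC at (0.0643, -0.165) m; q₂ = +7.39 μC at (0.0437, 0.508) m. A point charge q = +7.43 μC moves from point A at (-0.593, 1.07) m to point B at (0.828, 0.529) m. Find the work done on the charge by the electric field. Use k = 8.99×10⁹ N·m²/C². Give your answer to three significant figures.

The work done by the electric force is W_field = −ΔU = −q(V_B − V_A) = q(V_A − V_B).
At A: distances to the source charges are 1.40 m, 0.849 m; V_A = Σ kqᵢ/rᵢ = 1.93×10⁴ V.
At B: distances to the source charges are 1.03 m, 0.785 m; V_B = Σ kqᵢ/rᵢ = 4790 V.
ΔV = V_B − V_A = -1.45×10⁴ V.
W_field = −qΔV = −(7.43×10⁻⁶ C)(-1.45×10⁴ V) = 0.108 J.

0.108 J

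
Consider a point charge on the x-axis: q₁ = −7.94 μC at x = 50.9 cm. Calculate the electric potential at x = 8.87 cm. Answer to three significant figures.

The total potential is the scalar sum of each charge's contribution, V = Σ kqᵢ/rᵢ.
V = k[(-7.94×10⁻⁶)/(0.420)] = -1.70×10⁵ V.

-1.70×10⁵ V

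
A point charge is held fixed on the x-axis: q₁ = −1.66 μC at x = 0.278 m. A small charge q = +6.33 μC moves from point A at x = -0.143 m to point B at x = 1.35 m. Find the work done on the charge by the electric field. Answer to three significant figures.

The work done by the electric force is W_field = −ΔU = −q(V_B − V_A) = q(V_A − V_B).
At A: distance to the source charge is 0.421 m; V_A = kq₁/r = -3.54×10⁴ V.
At B: distance to the source charge is 1.07 m; V_B = kq₁/r = -1.39×10⁴ V.
ΔV = V_B − V_A = 2.15×10⁴ V.
W_field = −qΔV = −(6.33×10⁻⁶ C)(2.15×10⁴ V) = -0.136 J.

-0.136 J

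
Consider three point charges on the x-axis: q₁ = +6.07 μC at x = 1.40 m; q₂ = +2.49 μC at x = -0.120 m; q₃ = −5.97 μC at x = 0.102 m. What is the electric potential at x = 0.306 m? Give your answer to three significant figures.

-1.61×10⁵ V

The total potential is the scalar sum of each charge's contribution, V = Σ kqᵢ/rᵢ.
Distances from the field point to each charge: r₁ = 1.09 m, r₂ = 0.426 m, r₃ = 0.204 m.
V = k[(6.07×10⁻⁶)/(1.09) + (2.49×10⁻⁶)/(0.426) + (-5.97×10⁻⁶)/(0.204)] = -1.61×10⁵ V.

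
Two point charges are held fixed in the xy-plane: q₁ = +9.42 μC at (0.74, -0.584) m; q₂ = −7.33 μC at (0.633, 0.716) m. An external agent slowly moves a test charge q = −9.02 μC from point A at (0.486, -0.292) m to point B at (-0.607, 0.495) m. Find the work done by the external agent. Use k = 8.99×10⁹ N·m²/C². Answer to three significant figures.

1.42 J

For quasistatic motion the external work equals the change in potential energy: W_ext = qΔV = q(V_B − V_A).
At A: distances to the source charges are 0.387 m, 1.02 m; V_A = Σ kqᵢ/rᵢ = 1.54×10⁵ V.
At B: distances to the source charges are 1.73 m, 1.26 m; V_B = Σ kqᵢ/rᵢ = -3250 V.
ΔV = V_B − V_A = -1.57×10⁵ V.
W_ext = qΔV = (-9.02×10⁻⁶ C)(-1.57×10⁵ V) = 1.42 J.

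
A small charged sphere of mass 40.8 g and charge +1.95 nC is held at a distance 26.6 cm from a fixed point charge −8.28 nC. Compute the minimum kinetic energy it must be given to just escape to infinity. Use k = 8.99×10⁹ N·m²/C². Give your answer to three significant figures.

5.46×10⁻⁷ J

To just escape, total mechanical energy must reach zero at infinity: ½mv²_min + U = 0, so ½mv²_min = −U = |kQq|/r.
|U| = |kQq|/r = (8.99×10⁹ N·m²/C²)(8.28×10⁻⁹)(1.95×10⁻⁹)/(0.266) = 5.46×10⁻⁷ J.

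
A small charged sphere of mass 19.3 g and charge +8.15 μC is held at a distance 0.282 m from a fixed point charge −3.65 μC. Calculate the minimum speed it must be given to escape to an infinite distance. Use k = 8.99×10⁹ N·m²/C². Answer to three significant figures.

9.91 m/s

To just escape, total mechanical energy must reach zero at infinity: ½mv²_min + U = 0, so ½mv²_min = −U = |kQq|/r.
|U| = |kQq|/r = (8.99×10⁹ N·m²/C²)(3.65×10⁻⁶)(8.15×10⁻⁶)/(0.282) = 0.948 J.
v_min = √(2|U|/m) = √(2·0.948/0.0193) = 9.91 m/s.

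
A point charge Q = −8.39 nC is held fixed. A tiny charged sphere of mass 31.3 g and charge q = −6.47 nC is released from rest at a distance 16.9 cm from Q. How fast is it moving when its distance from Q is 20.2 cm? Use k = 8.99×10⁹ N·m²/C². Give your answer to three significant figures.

5.49×10⁻³ m/s

Only the electrostatic force acts, so mechanical energy is conserved: ½mv² = U₁ − U₂ = kQq(1/r₁ − 1/r₂).
U₁ − U₂ = (8.99×10⁹ N·m²/C²)(-8.39×10⁻⁹ C)(-6.47×10⁻⁹ C)(1/0.169 − 1/0.202) = 4.72×10⁻⁷ J.
v = √(2·4.72×10⁻⁷/0.0313) = 5.49×10⁻³ m/s.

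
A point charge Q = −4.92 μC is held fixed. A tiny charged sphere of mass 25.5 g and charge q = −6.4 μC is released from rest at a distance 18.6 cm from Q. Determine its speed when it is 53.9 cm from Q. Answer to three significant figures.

8.84 m/s

Only the electrostatic force acts, so mechanical energy is conserved: ½mv² = U₁ − U₂ = kQq(1/r₁ − 1/r₂).
U₁ − U₂ = (8.99×10⁹ N·m²/C²)(-4.92×10⁻⁶ C)(-6.40×10⁻⁶ C)(1/0.186 − 1/0.539) = 0.997 J.
v = √(2·0.997/0.0255) = 8.84 m/s.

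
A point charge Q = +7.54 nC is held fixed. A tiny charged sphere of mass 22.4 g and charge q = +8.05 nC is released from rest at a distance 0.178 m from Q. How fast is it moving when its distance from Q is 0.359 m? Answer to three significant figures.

0.0117 m/s

Only the electrostatic force acts, so mechanical energy is conserved: ½mv² = U₁ − U₂ = kQq(1/r₁ − 1/r₂).
U₁ − U₂ = (8.99×10⁹ N·m²/C²)(7.54×10⁻⁹ C)(8.05×10⁻⁹ C)(1/0.178 − 1/0.359) = 1.55×10⁻⁶ J.
v = √(2·1.55×10⁻⁶/0.0224) = 0.0117 m/s.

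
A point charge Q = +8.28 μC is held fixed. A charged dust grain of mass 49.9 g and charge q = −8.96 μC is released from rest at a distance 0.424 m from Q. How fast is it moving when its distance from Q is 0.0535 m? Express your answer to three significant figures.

Only the electrostatic force acts, so mechanical energy is conserved: ½mv² = U₁ − U₂ = kQq(1/r₁ − 1/r₂).
U₁ − U₂ = (8.99×10⁹ N·m²/C²)(8.28×10⁻⁶ C)(-8.96×10⁻⁶ C)(1/0.424 − 1/0.0535) = 10.9 J.
v = √(2·10.9/0.0499) = 20.9 m/s.

20.9 m/s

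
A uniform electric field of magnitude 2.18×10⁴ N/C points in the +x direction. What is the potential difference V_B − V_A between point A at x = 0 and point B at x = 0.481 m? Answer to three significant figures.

In a uniform field, potential decreases in the direction of E: V_B − V_A = −E·Δx.
V_B − V_A = −(2.18×10⁴ V/m)(0.481 m) = -1.05×10⁴ V.

-1.05×10⁴ V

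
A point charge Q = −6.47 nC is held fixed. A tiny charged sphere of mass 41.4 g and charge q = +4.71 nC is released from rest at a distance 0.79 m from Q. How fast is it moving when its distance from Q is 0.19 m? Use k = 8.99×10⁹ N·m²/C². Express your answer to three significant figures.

7.27×10⁻³ m/s

Only the electrostatic force acts, so mechanical energy is conserved: ½mv² = U₁ − U₂ = kQq(1/r₁ − 1/r₂).
U₁ − U₂ = (8.99×10⁹ N·m²/C²)(-6.47×10⁻⁹ C)(4.71×10⁻⁹ C)(1/0.790 − 1/0.190) = 1.10×10⁻⁶ J.
v = √(2·1.10×10⁻⁶/0.0414) = 7.27×10⁻³ m/s.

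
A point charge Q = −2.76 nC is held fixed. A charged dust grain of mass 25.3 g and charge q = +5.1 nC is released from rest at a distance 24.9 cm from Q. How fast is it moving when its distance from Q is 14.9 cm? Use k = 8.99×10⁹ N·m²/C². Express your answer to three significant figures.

Only the electrostatic force acts, so mechanical energy is conserved: ½mv² = U₁ − U₂ = kQq(1/r₁ − 1/r₂).
U₁ − U₂ = (8.99×10⁹ N·m²/C²)(-2.76×10⁻⁹ C)(5.10×10⁻⁹ C)(1/0.249 − 1/0.149) = 3.41×10⁻⁷ J.
v = √(2·3.41×10⁻⁷/0.0253) = 5.19×10⁻³ m/s.

5.19×10⁻³ m/s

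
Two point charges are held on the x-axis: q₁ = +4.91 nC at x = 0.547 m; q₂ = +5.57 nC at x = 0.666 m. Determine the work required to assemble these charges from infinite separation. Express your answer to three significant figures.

The work to assemble the configuration equals its total potential energy, U = Σ kqᵢqⱼ/rᵢⱼ over all pairs.
Pair separations: r₁₂ = 0.119 m.
U = (2.07×10⁻⁶) = 2.07×10⁻⁶ J.

2.07×10⁻⁶ J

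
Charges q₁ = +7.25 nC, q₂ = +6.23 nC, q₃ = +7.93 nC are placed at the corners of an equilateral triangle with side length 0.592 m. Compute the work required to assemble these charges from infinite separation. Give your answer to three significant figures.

2.31×10⁻⁶ J

The work to assemble the configuration equals its total potential energy, U = Σ kqᵢqⱼ/rᵢⱼ over all pairs.
All three pair separations equal the side length, 0.592 m.
U = (6.86×10⁻⁷) + (8.73×10⁻⁷) + (7.50×10⁻⁷) = 2.31×10⁻⁶ J.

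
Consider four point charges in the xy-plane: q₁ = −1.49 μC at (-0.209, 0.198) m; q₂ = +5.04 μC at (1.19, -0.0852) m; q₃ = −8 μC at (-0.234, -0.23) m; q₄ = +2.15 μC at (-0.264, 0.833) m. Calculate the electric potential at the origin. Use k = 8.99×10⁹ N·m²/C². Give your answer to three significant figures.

Electric potential is a scalar, so the contributions from each charge add algebraically: V = Σ kqᵢ/rᵢ.
Distances from the field point to each charge: r₁ = 0.288 m, r₂ = 1.19 m, r₃ = 0.328 m, r₄ = 0.874 m.
V = k[(-1.49×10⁻⁶)/(0.288) + (5.04×10⁻⁶)/(1.19) + (-8.00×10⁻⁶)/(0.328) + (2.15×10⁻⁶)/(0.874)] = -2.06×10⁵ V.

-2.06×10⁵ V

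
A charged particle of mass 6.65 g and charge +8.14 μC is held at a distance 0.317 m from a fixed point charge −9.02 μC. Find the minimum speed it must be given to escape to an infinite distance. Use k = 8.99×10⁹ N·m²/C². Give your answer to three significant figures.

To just escape, total mechanical energy must reach zero at infinity: ½mv²_min + U = 0, so ½mv²_min = −U = |kQq|/r.
|U| = |kQq|/r = (8.99×10⁹ N·m²/C²)(9.02×10⁻⁶)(8.14×10⁻⁶)/(0.317) = 2.08 J.
v_min = √(2|U|/m) = √(2·2.08/6.65×10⁻³) = 25.0 m/s.

25.0 m/s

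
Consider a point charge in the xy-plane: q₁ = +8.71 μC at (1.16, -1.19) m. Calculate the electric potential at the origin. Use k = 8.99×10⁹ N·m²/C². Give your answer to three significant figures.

4.71×10⁴ V

The total potential is the scalar sum of each charge's contribution, V = Σ kqᵢ/rᵢ.
Distances from the field point to each charge: r₁ = 1.66 m.
V = k[(8.71×10⁻⁶)/(1.66)] = 4.71×10⁴ V.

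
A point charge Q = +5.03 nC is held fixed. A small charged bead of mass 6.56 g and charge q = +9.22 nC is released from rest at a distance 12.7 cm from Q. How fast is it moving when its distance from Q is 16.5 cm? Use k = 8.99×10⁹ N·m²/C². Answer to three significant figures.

0.0152 m/s

Only the electrostatic force acts, so mechanical energy is conserved: ½mv² = U₁ − U₂ = kQq(1/r₁ − 1/r₂).
U₁ − U₂ = (8.99×10⁹ N·m²/C²)(5.03×10⁻⁹ C)(9.22×10⁻⁹ C)(1/0.127 − 1/0.165) = 7.56×10⁻⁷ J.
v = √(2·7.56×10⁻⁷/6.56×10⁻³) = 0.0152 m/s.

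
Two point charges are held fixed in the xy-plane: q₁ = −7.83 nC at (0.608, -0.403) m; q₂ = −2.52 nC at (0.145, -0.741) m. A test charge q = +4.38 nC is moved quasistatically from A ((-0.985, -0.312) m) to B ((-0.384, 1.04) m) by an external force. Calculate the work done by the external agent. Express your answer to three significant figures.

4.58×10⁻⁸ J

For quasistatic motion the external work equals the change in potential energy: W_ext = qΔV = q(V_B − V_A).
At A: distances to the source charges are 1.60 m, 1.21 m; V_A = Σ kqᵢ/rᵢ = -62.9 V.
At B: distances to the source charges are 1.75 m, 1.86 m; V_B = Σ kqᵢ/rᵢ = -52.4 V.
ΔV = V_B − V_A = 10.5 V.
W_ext = qΔV = (4.38×10⁻⁹ C)(10.5 V) = 4.58×10⁻⁸ J.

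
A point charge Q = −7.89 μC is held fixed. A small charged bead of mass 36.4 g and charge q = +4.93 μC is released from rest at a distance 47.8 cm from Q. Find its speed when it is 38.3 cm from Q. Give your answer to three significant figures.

Only the electrostatic force acts, so mechanical energy is conserved: ½mv² = U₁ − U₂ = kQq(1/r₁ − 1/r₂).
U₁ − U₂ = (8.99×10⁹ N·m²/C²)(-7.89×10⁻⁶ C)(4.93×10⁻⁶ C)(1/0.478 − 1/0.383) = 0.181 J.
v = √(2·0.181/0.0364) = 3.16 m/s.

3.16 m/s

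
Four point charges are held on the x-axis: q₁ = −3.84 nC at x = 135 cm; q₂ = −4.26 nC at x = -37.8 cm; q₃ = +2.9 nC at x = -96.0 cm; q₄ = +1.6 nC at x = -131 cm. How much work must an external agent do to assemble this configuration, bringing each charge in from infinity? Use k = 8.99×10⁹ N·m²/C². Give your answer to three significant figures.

-1.16×10⁻⁷ J

The work to assemble the configuration equals its total potential energy, U = Σ kqᵢqⱼ/rᵢⱼ over all pairs.
Pair separations: r₁₂ = 1.73 m, r₁₃ = 2.31 m, r₁₄ = 2.66 m, r₂₃ = 0.582 m, r₂₄ = 0.932 m, r₃₄ = 0.350 m.
Summing all 6 pair terms gives U = -1.16×10⁻⁷ J.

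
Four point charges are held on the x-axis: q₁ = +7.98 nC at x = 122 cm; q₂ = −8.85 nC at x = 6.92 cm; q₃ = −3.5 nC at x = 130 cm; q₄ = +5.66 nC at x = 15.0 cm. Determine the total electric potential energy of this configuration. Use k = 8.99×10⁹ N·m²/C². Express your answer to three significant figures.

-8.81×10⁻⁶ J

The work to assemble the configuration equals its total potential energy, U = Σ kqᵢqⱼ/rᵢⱼ over all pairs.
Pair separations: r₁₂ = 1.15 m, r₁₃ = 0.0800 m, r₁₄ = 1.07 m, r₂₃ = 1.23 m, r₂₄ = 0.0808 m, r₃₄ = 1.15 m.
Summing all 6 pair terms gives U = -8.81×10⁻⁶ J.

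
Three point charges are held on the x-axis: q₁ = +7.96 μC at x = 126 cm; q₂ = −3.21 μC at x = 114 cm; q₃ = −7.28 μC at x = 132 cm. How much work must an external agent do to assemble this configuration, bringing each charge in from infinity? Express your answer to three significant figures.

-9.43 J

The assembly work is the sum of pairwise potential energies, U = Σ_{i<j} kqᵢqⱼ/rᵢⱼ.
Pair separations: r₁₂ = 0.120 m, r₁₃ = 0.0600 m, r₂₃ = 0.180 m.
U = (-1.91) + (-8.68) + (1.17) = -9.43 J.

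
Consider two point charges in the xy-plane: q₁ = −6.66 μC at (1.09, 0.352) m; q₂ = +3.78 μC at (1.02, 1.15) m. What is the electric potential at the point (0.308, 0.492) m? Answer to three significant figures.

-4.03×10⁴ V

The total potential is the scalar sum of each charge's contribution, V = Σ kqᵢ/rᵢ.
Distances from the field point to each charge: r₁ = 0.794 m, r₂ = 0.969 m.
V = k[(-6.66×10⁻⁶)/(0.794) + (3.78×10⁻⁶)/(0.969)] = -4.03×10⁴ V.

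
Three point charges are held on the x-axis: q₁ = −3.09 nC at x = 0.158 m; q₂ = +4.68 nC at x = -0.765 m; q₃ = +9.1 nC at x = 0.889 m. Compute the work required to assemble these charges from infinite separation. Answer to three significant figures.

The work to assemble the configuration equals its total potential energy, U = Σ kqᵢqⱼ/rᵢⱼ over all pairs.
Pair separations: r₁₂ = 0.923 m, r₁₃ = 0.731 m, r₂₃ = 1.65 m.
U = (-1.41×10⁻⁷) + (-3.46×10⁻⁷) + (2.31×10⁻⁷) = -2.55×10⁻⁷ J.

-2.55×10⁻⁷ J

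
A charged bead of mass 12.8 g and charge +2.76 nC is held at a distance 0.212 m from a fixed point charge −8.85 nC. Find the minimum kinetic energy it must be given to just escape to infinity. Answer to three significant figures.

1.04×10⁻⁶ J

To just escape, total mechanical energy must reach zero at infinity: ½mv²_min + U = 0, so ½mv²_min = −U = |kQq|/r.
|U| = |kQq|/r = (8.99×10⁹ N·m²/C²)(8.85×10⁻⁹)(2.76×10⁻⁹)/(0.212) = 1.04×10⁻⁶ J.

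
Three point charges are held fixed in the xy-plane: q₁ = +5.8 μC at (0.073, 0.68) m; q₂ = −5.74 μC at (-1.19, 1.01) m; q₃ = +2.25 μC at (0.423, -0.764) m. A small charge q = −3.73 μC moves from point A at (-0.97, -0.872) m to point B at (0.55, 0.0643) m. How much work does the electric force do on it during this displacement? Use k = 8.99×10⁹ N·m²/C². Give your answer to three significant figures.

The work done by the electric force is W_field = −ΔU = −q(V_B − V_A) = q(V_A − V_B).
At A: distances to the source charges are 1.87 m, 1.89 m, 1.40 m; V_A = Σ kqᵢ/rᵢ = 1.51×10⁴ V.
At B: distances to the source charges are 0.779 m, 1.98 m, 0.838 m; V_B = Σ kqᵢ/rᵢ = 6.50×10⁴ V.
ΔV = V_B − V_A = 4.99×10⁴ V.
W_field = −qΔV = −(-3.73×10⁻⁶ C)(4.99×10⁴ V) = 0.186 J.

0.186 J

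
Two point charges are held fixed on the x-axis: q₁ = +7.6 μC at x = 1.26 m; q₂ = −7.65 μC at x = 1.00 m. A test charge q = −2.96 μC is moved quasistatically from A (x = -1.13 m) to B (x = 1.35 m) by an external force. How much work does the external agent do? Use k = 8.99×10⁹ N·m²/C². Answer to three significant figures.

For quasistatic motion the external work equals the change in potential energy: W_ext = qΔV = q(V_B − V_A).
At A: distances to the source charges are 2.39 m, 2.13 m; V_A = Σ kqᵢ/rᵢ = -3700 V.
At B: distances to the source charges are 0.0900 m, 0.350 m; V_B = Σ kqᵢ/rᵢ = 5.63×10⁵ V.
ΔV = V_B − V_A = 5.66×10⁵ V.
W_ext = qΔV = (-2.96×10⁻⁶ C)(5.66×10⁵ V) = -1.68 J.

-1.68 J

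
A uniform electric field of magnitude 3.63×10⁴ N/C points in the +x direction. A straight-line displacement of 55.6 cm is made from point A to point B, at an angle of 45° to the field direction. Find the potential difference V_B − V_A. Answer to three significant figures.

-1.43×10⁴ V

Only the component of displacement along E changes the potential: ΔV = −E·d·cosθ.
ΔV = −(3.63×10⁴ V/m)(0.556 m)cos45° = -1.43×10⁴ V.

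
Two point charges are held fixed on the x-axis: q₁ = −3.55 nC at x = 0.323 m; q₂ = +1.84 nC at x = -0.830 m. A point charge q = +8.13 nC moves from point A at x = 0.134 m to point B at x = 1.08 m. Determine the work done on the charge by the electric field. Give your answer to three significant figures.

-9.61×10⁻⁷ J

The work done by the electric force is W_field = −ΔU = −q(V_B − V_A) = q(V_A − V_B).
At A: distances to the source charges are 0.189 m, 0.964 m; V_A = Σ kqᵢ/rᵢ = -152 V.
At B: distances to the source charges are 0.757 m, 1.91 m; V_B = Σ kqᵢ/rᵢ = -33.5 V.
ΔV = V_B − V_A = 118 V.
W_field = −qΔV = −(8.13×10⁻⁹ C)(118 V) = -9.61×10⁻⁷ J.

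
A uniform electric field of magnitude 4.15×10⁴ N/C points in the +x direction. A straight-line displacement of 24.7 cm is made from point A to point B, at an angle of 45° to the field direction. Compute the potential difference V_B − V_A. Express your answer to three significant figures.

Only the component of displacement along E changes the potential: ΔV = −E·d·cosθ.
ΔV = −(4.15×10⁴ V/m)(0.247 m)cos45° = -7250 V.

-7250 V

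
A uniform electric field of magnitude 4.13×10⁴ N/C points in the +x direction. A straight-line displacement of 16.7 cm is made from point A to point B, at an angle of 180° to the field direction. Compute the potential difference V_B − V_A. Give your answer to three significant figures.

6900 V

Only the component of displacement along E changes the potential: ΔV = −E·d·cosθ.
ΔV = −(4.13×10⁴ V/m)(0.167 m)cos180° = 6900 V.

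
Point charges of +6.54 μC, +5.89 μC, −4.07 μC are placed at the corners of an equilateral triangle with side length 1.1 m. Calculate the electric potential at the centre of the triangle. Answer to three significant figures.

Electric potential is a scalar, so the contributions from each charge add algebraically: V = Σ kqᵢ/rᵢ.
The distance from each vertex to the centroid is a/√3 = 0.635 m.
V = k[(6.54×10⁻⁶)/(0.635) + (5.89×10⁻⁶)/(0.635) + (-4.07×10⁻⁶)/(0.635)] = 1.18×10⁵ V.

1.18×10⁵ V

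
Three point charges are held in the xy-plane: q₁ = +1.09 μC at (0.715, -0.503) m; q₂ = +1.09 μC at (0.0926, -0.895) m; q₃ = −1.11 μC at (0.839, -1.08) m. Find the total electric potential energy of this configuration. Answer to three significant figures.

The assembly work is the sum of pairwise potential energies, U = Σ_{i<j} kqᵢqⱼ/rᵢⱼ.
Pair separations: r₁₂ = 0.736 m, r₁₃ = 0.590 m, r₂₃ = 0.769 m.
U = (0.0145) + (-0.0184) + (-0.0141) = -0.0181 J.

-0.0181 J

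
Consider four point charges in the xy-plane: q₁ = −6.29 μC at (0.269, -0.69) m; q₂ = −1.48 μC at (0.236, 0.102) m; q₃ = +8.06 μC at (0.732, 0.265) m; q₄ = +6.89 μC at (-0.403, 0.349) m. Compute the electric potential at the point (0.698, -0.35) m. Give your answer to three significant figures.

Electric potential is a scalar, so the contributions from each charge add algebraically: V = Σ kqᵢ/rᵢ.
Distances from the field point to each charge: r₁ = 0.547 m, r₂ = 0.646 m, r₃ = 0.616 m, r₄ = 1.30 m.
V = k[(-6.29×10⁻⁶)/(0.547) + (-1.48×10⁻⁶)/(0.646) + (8.06×10⁻⁶)/(0.616) + (6.89×10⁻⁶)/(1.30)] = 4.12×10⁴ V.

4.12×10⁴ V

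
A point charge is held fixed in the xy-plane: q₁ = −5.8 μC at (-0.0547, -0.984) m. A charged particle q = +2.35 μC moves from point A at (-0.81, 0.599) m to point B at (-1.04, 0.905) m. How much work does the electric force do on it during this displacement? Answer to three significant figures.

The work done by the electric force is W_field = −ΔU = −q(V_B − V_A) = q(V_A − V_B).
At A: distance to the source charge is 1.75 m; V_A = kq₁/r = -2.97×10⁴ V.
At B: distance to the source charge is 2.13 m; V_B = kq₁/r = -2.45×10⁴ V.
ΔV = V_B − V_A = 5250 V.
W_field = −qΔV = −(2.35×10⁻⁶ C)(5250 V) = -0.0123 J.

-0.0123 J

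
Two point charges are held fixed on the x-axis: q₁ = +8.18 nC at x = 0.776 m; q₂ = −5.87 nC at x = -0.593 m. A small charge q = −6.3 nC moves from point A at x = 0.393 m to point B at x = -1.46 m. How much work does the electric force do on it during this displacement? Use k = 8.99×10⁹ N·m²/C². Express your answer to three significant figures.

-1.05×10⁻⁶ J

The work done by the electric force is W_field = −ΔU = −q(V_B − V_A) = q(V_A − V_B).
At A: distances to the source charges are 0.383 m, 0.986 m; V_A = Σ kqᵢ/rᵢ = 138 V.
At B: distances to the source charges are 2.24 m, 0.867 m; V_B = Σ kqᵢ/rᵢ = -28.0 V.
ΔV = V_B − V_A = -166 V.
W_field = −qΔV = −(-6.30×10⁻⁹ C)(-166 V) = -1.05×10⁻⁶ J.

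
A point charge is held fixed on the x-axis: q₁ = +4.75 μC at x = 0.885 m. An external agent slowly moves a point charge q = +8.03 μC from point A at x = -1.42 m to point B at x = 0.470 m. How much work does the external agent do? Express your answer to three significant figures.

0.678 J

For quasistatic motion the external work equals the change in potential energy: W_ext = qΔV = q(V_B − V_A).
At A: distance to the source charge is 2.30 m; V_A = kq₁/r = 1.85×10⁴ V.
At B: distance to the source charge is 0.415 m; V_B = kq₁/r = 1.03×10⁵ V.
ΔV = V_B − V_A = 8.44×10⁴ V.
W_ext = qΔV = (8.03×10⁻⁶ C)(8.44×10⁴ V) = 0.678 J.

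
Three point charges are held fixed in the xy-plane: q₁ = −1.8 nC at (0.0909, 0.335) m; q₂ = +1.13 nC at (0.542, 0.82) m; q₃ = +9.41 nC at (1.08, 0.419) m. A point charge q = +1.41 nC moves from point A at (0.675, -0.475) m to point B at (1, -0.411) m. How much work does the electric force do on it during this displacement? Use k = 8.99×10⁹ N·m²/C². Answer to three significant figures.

-2.49×10⁻⁸ J

The work done by the electric force is W_field = −ΔU = −q(V_B − V_A) = q(V_A − V_B).
At A: distances to the source charges are 0.999 m, 1.30 m, 0.981 m; V_A = Σ kqᵢ/rᵢ = 77.8 V.
At B: distances to the source charges are 1.18 m, 1.31 m, 0.834 m; V_B = Σ kqᵢ/rᵢ = 95.4 V.
ΔV = V_B − V_A = 17.6 V.
W_field = −qΔV = −(1.41×10⁻⁹ C)(17.6 V) = -2.49×10⁻⁸ J.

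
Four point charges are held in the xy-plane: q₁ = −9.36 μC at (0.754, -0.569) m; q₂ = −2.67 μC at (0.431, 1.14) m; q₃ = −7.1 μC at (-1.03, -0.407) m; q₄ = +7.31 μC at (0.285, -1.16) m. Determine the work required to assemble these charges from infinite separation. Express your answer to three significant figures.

The assembly work is the sum of pairwise potential energies, U = Σ_{i<j} kqᵢqⱼ/rᵢⱼ.
Pair separations: r₁₂ = 1.74 m, r₁₃ = 1.79 m, r₁₄ = 0.754 m, r₂₃ = 2.13 m, r₂₄ = 2.30 m, r₃₄ = 1.52 m.
Summing all 6 pair terms gives U = -0.657 J.

-0.657 J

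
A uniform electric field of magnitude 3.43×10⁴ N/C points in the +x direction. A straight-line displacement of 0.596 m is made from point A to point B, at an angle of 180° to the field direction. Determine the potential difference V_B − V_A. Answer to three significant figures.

Only the component of displacement along E changes the potential: ΔV = −E·d·cosθ.
ΔV = −(3.43×10⁴ V/m)(0.596 m)cos180° = 2.04×10⁴ V.

2.04×10⁴ V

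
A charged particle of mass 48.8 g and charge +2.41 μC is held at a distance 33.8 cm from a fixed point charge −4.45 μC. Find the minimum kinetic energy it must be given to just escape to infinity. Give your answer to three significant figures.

To just escape, total mechanical energy must reach zero at infinity: ½mv²_min + U = 0, so ½mv²_min = −U = |kQq|/r.
|U| = |kQq|/r = (8.99×10⁹ N·m²/C²)(4.45×10⁻⁶)(2.41×10⁻⁶)/(0.338) = 0.285 J.

0.285 J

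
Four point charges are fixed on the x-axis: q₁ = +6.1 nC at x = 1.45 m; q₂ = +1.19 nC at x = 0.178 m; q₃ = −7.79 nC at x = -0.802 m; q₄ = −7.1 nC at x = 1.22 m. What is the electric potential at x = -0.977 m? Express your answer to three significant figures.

-397 V

The total potential is the scalar sum of each charge's contribution, V = Σ kqᵢ/rᵢ.
Distances from the field point to each charge: r₁ = 2.43 m, r₂ = 1.16 m, r₃ = 0.175 m, r₄ = 2.20 m.
V = k[(6.10×10⁻⁹)/(2.43) + (1.19×10⁻⁹)/(1.16) + (-7.79×10⁻⁹)/(0.175) + (-7.10×10⁻⁹)/(2.20)] = -397 V.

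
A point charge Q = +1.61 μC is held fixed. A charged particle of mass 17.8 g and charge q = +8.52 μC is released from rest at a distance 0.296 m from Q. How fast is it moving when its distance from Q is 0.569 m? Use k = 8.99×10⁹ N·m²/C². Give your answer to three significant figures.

Only the electrostatic force acts, so mechanical energy is conserved: ½mv² = U₁ − U₂ = kQq(1/r₁ − 1/r₂).
U₁ − U₂ = (8.99×10⁹ N·m²/C²)(1.61×10⁻⁶ C)(8.52×10⁻⁶ C)(1/0.296 − 1/0.569) = 0.200 J.
v = √(2·0.200/0.0178) = 4.74 m/s.

4.74 m/s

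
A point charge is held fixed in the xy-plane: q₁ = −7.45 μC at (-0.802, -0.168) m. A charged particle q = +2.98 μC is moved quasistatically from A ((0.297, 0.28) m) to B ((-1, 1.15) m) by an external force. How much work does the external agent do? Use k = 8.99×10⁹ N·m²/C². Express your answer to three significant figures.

For quasistatic motion the external work equals the change in potential energy: W_ext = qΔV = q(V_B − V_A).
At A: distance to the source charge is 1.19 m; V_A = kq₁/r = -5.64×10⁴ V.
At B: distance to the source charge is 1.33 m; V_B = kq₁/r = -5.03×10⁴ V.
ΔV = V_B − V_A = 6180 V.
W_ext = qΔV = (2.98×10⁻⁶ C)(6180 V) = 0.0184 J.

0.0184 J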